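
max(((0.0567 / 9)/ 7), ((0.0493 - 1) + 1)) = 0.0493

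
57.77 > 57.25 True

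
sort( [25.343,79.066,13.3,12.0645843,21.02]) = [12.0645843,13.3,21.02,25.343,79.066]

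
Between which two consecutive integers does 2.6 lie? 2 and 3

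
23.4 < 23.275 False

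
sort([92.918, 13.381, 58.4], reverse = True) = [92.918, 58.4, 13.381]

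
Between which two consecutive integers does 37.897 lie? 37 and 38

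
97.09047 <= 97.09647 True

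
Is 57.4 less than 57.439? Yes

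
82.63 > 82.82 False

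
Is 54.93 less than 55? Yes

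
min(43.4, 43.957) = 43.4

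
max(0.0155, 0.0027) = 0.0155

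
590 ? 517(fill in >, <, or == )>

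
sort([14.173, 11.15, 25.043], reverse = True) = [25.043, 14.173, 11.15]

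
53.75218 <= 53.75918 True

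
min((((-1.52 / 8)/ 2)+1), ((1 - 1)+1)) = 0.905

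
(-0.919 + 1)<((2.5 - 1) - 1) True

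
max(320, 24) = 320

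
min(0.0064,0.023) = 0.0064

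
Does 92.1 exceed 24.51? Yes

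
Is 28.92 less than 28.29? No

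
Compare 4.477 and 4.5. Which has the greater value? 4.5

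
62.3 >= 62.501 False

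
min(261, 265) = 261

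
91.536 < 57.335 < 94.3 False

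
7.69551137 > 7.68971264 True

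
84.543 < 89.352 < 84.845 False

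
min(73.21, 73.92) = 73.21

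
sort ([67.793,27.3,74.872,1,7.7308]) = [1,7.7308,27.3,67.793,74.872]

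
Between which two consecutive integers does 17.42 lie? 17 and 18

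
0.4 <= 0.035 False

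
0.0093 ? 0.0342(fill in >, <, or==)<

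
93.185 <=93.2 True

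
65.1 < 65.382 True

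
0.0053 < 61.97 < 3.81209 False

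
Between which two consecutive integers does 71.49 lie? 71 and 72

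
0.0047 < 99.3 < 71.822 False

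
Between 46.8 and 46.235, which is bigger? 46.8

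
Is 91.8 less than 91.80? No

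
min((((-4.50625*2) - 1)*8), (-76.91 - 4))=-80.91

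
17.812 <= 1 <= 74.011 False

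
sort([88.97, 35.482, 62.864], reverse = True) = [88.97, 62.864, 35.482]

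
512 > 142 True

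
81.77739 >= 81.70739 True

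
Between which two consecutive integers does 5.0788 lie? 5 and 6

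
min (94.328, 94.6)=94.328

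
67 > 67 False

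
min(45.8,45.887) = 45.8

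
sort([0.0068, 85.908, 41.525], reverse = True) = [85.908, 41.525, 0.0068]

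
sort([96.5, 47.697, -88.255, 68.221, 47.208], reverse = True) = [96.5, 68.221, 47.697, 47.208, -88.255]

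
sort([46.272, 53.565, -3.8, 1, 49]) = [-3.8, 1, 46.272, 49, 53.565]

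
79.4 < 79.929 True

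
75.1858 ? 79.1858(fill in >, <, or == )<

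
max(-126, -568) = -126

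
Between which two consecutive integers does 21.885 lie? 21 and 22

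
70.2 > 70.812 False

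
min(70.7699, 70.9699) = 70.7699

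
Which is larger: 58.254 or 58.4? 58.4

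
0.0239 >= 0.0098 True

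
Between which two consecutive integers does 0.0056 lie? 0 and 1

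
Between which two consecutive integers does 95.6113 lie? 95 and 96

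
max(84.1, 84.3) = 84.3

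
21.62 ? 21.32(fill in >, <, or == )>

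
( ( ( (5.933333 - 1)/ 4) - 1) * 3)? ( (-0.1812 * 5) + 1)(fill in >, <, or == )>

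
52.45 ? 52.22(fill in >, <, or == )>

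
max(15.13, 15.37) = 15.37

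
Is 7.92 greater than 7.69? Yes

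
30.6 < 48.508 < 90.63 True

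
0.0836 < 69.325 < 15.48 False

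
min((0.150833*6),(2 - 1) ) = 0.904998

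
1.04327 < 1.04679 True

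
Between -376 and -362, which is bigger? -362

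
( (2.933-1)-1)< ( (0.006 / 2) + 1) True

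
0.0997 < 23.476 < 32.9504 True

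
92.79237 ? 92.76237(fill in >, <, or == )>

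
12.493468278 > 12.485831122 True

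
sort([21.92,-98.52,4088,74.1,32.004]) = [-98.52,21.92,32.004,74.1,4088]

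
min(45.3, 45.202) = 45.202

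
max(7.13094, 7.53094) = 7.53094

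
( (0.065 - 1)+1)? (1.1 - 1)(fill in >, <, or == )<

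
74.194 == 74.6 False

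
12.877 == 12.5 False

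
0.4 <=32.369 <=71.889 True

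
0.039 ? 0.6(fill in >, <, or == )<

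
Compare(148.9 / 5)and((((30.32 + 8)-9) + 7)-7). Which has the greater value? (148.9 / 5)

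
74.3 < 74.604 True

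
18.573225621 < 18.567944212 False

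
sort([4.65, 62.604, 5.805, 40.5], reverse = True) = [62.604, 40.5, 5.805, 4.65]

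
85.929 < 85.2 False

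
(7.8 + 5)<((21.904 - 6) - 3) True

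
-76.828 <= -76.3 True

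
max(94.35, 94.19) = 94.35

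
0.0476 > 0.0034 True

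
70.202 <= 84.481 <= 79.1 False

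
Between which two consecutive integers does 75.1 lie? 75 and 76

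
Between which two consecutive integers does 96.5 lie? 96 and 97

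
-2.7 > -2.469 False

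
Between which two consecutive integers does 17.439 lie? 17 and 18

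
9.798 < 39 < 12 False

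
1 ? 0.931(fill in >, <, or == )>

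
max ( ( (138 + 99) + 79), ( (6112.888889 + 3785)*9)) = 89081.000001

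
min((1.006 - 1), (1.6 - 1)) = 0.006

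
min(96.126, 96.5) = 96.126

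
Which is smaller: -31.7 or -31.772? -31.772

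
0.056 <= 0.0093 False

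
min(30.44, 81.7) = 30.44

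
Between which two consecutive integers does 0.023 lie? 0 and 1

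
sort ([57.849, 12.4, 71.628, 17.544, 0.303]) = [0.303, 12.4, 17.544, 57.849, 71.628]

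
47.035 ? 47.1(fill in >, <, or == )<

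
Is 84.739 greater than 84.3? Yes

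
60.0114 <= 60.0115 True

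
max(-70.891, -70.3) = -70.3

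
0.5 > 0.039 True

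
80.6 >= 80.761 False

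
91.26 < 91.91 True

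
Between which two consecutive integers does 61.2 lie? 61 and 62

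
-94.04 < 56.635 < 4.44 False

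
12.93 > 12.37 True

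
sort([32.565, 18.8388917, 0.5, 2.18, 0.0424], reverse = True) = [32.565, 18.8388917, 2.18, 0.5, 0.0424]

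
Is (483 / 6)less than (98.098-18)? No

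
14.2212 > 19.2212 False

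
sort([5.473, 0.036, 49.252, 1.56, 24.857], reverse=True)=[49.252, 24.857, 5.473, 1.56, 0.036]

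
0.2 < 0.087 False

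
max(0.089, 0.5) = 0.5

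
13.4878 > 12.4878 True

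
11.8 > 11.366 True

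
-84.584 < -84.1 True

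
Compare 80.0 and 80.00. They are equal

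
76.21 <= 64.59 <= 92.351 False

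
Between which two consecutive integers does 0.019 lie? 0 and 1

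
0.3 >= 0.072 True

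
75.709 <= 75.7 False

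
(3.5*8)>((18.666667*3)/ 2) False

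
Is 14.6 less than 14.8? Yes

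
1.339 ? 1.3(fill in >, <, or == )>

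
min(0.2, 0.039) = 0.039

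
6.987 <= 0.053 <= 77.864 False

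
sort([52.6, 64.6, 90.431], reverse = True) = [90.431, 64.6, 52.6]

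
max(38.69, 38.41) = 38.69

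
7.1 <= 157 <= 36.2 False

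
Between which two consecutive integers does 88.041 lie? 88 and 89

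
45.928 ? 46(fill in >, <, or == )<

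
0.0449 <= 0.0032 False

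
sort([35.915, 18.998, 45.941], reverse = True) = [45.941, 35.915, 18.998]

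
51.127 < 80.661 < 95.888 True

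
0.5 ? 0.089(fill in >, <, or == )>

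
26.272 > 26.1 True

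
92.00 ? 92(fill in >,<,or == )==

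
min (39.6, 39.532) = 39.532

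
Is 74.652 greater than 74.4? Yes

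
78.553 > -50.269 True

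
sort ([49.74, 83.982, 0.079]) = [0.079, 49.74, 83.982]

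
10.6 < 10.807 True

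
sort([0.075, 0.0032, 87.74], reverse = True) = [87.74, 0.075, 0.0032]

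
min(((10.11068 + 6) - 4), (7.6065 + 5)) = 12.11068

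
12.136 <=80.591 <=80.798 True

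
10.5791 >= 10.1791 True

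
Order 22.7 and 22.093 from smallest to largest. 22.093, 22.7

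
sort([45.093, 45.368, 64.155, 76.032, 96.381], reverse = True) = [96.381, 76.032, 64.155, 45.368, 45.093]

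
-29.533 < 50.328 True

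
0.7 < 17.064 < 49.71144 True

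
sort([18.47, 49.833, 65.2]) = [18.47, 49.833, 65.2]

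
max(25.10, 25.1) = 25.1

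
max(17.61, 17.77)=17.77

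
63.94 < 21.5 False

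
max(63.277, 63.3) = 63.3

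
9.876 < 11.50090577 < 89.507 True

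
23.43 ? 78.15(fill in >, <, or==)<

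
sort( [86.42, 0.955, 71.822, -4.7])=[-4.7, 0.955, 71.822, 86.42]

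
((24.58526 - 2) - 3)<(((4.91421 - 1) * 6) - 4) False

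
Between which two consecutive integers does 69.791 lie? 69 and 70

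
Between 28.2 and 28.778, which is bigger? 28.778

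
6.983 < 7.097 True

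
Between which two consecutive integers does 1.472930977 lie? 1 and 2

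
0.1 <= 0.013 False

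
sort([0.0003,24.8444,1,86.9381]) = [0.0003,1,24.8444,86.9381]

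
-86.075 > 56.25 False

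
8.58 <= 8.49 False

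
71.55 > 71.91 False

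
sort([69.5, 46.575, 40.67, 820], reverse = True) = [820, 69.5, 46.575, 40.67]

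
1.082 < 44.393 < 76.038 True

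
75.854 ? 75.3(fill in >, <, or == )>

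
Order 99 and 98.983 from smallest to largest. 98.983, 99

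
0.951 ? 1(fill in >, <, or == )<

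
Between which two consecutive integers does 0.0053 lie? 0 and 1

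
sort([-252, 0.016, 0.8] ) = [-252, 0.016, 0.8]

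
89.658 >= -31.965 True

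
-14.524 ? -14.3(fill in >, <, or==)<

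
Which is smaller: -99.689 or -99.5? -99.689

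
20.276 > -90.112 True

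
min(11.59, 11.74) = 11.59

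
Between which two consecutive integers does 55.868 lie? 55 and 56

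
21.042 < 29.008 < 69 True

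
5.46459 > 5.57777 False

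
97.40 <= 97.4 True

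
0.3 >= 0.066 True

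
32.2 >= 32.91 False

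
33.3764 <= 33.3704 False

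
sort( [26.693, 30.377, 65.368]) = [26.693, 30.377, 65.368]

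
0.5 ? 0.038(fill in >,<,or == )>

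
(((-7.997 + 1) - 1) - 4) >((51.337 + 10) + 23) False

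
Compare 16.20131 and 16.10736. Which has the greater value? 16.20131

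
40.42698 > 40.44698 False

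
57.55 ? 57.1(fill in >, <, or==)>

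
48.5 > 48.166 True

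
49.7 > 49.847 False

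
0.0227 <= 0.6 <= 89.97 True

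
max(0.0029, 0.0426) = 0.0426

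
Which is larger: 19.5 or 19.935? 19.935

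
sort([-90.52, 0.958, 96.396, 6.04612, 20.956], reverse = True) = [96.396, 20.956, 6.04612, 0.958, -90.52]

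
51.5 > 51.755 False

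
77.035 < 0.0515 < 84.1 False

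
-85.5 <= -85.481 True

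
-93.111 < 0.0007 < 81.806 True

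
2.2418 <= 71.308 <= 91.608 True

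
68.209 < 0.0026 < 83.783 False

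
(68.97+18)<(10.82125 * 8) False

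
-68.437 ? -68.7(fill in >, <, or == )>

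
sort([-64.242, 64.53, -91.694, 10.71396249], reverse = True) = [64.53, 10.71396249, -64.242, -91.694]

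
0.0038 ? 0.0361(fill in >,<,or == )<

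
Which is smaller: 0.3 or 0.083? 0.083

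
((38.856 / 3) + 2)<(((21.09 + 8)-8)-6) True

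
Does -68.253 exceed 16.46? No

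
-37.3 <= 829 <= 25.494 False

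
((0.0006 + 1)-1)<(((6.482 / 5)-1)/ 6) True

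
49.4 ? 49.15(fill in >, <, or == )>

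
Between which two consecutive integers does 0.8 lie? 0 and 1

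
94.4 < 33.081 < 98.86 False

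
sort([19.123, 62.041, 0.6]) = [0.6, 19.123, 62.041]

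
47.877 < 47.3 False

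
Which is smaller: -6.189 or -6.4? -6.4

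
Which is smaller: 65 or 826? 65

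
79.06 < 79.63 True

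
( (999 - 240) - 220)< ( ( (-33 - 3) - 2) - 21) False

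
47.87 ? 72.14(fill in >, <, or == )<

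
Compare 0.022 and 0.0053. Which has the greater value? 0.022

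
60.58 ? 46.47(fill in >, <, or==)>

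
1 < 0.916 False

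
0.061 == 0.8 False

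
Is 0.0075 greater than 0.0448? No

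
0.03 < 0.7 True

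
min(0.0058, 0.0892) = 0.0058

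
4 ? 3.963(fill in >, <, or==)>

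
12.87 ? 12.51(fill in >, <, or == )>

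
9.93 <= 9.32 False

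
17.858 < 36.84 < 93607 True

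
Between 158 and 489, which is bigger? 489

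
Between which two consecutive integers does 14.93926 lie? 14 and 15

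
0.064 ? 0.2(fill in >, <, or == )<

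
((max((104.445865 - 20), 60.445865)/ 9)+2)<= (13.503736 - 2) True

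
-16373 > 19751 False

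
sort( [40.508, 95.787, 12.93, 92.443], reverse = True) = [95.787, 92.443, 40.508, 12.93]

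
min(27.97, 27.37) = 27.37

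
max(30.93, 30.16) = 30.93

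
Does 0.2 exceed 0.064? Yes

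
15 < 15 False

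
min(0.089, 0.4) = 0.089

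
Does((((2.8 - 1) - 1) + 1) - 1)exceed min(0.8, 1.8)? No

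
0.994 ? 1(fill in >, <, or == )<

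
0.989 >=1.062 False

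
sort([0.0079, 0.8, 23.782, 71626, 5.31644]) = [0.0079, 0.8, 5.31644, 23.782, 71626]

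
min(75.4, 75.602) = 75.4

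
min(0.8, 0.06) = 0.06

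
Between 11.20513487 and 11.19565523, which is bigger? 11.20513487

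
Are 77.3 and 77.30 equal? Yes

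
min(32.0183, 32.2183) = 32.0183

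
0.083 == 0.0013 False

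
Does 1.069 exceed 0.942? Yes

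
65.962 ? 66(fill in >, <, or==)<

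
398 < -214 False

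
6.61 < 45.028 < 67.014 True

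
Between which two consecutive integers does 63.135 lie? 63 and 64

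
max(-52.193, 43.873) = 43.873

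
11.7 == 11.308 False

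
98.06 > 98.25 False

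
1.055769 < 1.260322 True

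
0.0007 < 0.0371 True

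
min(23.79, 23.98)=23.79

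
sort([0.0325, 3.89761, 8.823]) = [0.0325, 3.89761, 8.823]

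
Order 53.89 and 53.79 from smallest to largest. 53.79, 53.89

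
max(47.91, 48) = 48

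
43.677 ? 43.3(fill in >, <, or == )>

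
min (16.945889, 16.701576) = 16.701576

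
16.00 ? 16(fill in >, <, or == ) ==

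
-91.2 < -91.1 True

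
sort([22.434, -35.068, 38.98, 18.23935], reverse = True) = [38.98, 22.434, 18.23935, -35.068]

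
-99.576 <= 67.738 True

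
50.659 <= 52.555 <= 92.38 True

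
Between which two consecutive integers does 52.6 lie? 52 and 53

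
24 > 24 False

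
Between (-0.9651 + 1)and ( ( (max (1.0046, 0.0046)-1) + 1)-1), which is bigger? (-0.9651 + 1)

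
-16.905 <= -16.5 True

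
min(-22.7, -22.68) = -22.7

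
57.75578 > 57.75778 False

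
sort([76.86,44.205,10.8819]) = [10.8819,44.205,76.86]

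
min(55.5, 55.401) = 55.401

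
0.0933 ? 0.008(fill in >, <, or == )>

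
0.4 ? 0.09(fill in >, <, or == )>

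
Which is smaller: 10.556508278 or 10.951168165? 10.556508278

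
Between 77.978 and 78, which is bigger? 78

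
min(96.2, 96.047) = 96.047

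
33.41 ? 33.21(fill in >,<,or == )>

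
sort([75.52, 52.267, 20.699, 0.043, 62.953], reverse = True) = [75.52, 62.953, 52.267, 20.699, 0.043]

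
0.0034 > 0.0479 False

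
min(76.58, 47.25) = 47.25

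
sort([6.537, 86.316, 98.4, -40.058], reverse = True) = [98.4, 86.316, 6.537, -40.058]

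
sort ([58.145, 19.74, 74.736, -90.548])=[-90.548, 19.74, 58.145, 74.736]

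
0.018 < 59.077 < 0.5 False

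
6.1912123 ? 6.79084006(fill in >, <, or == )<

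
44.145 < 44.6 True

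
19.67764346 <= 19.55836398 False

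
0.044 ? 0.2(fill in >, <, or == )<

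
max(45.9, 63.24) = 63.24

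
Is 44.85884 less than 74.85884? Yes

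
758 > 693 True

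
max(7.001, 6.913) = 7.001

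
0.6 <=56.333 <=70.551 True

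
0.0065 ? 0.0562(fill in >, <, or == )<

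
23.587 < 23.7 True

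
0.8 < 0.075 False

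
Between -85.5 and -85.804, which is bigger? -85.5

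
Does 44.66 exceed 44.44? Yes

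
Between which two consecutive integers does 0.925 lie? 0 and 1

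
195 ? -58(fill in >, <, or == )>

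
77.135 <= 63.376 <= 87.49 False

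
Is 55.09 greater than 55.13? No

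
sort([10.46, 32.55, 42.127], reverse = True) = [42.127, 32.55, 10.46]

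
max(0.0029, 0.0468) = 0.0468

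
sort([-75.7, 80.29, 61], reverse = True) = [80.29, 61, -75.7]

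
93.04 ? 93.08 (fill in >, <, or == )<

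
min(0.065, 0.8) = 0.065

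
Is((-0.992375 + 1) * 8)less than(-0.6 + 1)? Yes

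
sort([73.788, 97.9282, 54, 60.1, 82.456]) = [54, 60.1, 73.788, 82.456, 97.9282]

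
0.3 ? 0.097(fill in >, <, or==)>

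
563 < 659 True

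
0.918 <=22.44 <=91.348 True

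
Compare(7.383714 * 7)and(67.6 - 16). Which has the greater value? (7.383714 * 7)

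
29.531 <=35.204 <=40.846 True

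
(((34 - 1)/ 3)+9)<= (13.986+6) False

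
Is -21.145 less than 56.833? Yes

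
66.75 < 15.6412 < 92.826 False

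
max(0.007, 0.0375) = 0.0375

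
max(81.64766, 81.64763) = 81.64766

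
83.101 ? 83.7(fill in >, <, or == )<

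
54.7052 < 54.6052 False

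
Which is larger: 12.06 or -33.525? 12.06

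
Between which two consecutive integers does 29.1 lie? 29 and 30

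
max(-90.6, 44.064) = 44.064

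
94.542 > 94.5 True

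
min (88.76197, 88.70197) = 88.70197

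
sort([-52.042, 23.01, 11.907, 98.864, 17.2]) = [-52.042, 11.907, 17.2, 23.01, 98.864]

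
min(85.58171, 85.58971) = 85.58171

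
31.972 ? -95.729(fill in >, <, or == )>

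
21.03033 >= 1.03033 True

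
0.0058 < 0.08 True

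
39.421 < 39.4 False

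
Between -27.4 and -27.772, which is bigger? -27.4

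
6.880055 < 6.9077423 True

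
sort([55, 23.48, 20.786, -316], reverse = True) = [55, 23.48, 20.786, -316]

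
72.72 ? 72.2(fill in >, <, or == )>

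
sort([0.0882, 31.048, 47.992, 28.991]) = [0.0882, 28.991, 31.048, 47.992]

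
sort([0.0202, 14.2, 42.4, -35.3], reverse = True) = [42.4, 14.2, 0.0202, -35.3]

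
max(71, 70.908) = 71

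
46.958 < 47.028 True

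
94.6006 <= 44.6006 False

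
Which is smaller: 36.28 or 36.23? 36.23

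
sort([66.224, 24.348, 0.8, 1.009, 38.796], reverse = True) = [66.224, 38.796, 24.348, 1.009, 0.8]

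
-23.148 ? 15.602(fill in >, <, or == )<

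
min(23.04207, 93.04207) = 23.04207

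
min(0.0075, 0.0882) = 0.0075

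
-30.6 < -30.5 True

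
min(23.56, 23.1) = 23.1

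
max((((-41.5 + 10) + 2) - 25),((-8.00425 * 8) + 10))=-54.034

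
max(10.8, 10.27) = 10.8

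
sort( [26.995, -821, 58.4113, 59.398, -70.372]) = [-821, -70.372, 26.995, 58.4113, 59.398]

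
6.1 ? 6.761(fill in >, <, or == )<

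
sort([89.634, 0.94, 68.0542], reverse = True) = [89.634, 68.0542, 0.94]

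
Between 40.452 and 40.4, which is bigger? 40.452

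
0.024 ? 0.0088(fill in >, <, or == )>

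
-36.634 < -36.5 True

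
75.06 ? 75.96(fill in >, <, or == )<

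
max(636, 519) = 636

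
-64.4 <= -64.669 False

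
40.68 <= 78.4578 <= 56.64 False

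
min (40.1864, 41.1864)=40.1864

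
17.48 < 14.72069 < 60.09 False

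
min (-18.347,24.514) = -18.347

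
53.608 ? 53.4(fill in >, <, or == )>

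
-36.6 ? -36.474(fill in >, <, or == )<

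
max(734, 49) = 734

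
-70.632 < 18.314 True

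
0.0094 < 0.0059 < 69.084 False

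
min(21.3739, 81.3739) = 21.3739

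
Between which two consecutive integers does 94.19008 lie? 94 and 95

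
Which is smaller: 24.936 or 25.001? 24.936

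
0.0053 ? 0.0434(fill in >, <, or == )<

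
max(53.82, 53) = 53.82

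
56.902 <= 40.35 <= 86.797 False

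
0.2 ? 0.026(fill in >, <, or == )>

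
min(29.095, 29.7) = 29.095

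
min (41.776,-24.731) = -24.731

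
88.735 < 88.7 False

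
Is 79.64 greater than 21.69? Yes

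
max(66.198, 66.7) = 66.7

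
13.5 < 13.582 True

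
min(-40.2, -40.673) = -40.673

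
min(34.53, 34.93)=34.53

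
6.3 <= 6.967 True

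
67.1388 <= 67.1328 False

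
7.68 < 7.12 False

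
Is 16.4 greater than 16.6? No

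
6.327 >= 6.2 True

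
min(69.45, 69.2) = 69.2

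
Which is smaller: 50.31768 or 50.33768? 50.31768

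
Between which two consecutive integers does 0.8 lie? 0 and 1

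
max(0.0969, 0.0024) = 0.0969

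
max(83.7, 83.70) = 83.70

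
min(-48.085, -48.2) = -48.2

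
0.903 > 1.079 False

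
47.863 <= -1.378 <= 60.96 False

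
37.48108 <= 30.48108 False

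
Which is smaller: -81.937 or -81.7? -81.937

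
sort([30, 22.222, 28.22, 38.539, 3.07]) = [3.07, 22.222, 28.22, 30, 38.539]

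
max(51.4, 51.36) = 51.4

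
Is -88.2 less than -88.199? Yes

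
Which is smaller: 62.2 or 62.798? 62.2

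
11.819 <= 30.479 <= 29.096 False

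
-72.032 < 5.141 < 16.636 True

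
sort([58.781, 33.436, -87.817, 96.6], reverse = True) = [96.6, 58.781, 33.436, -87.817]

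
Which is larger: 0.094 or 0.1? 0.1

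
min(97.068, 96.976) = 96.976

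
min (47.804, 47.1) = 47.1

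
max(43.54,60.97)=60.97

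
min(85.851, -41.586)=-41.586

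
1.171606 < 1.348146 True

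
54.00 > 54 False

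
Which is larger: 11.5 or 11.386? 11.5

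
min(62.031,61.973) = 61.973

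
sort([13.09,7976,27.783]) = [13.09,27.783,7976]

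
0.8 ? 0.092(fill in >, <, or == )>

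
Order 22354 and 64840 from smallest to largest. 22354,64840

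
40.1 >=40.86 False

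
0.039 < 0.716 True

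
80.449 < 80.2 False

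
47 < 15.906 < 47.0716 False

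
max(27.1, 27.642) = 27.642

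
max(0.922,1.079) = 1.079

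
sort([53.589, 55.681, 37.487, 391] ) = [37.487, 53.589, 55.681, 391]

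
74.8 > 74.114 True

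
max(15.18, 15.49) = 15.49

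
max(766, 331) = 766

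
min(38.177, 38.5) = 38.177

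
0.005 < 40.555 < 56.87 True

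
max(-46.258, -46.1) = -46.1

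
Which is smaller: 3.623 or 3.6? 3.6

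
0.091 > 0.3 False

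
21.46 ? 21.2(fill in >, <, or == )>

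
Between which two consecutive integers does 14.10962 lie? 14 and 15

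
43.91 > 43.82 True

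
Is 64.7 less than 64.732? Yes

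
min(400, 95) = 95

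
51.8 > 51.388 True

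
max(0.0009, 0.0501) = 0.0501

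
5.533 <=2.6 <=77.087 False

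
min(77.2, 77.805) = 77.2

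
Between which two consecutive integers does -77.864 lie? -78 and -77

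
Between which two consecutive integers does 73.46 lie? 73 and 74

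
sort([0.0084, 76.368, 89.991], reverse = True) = [89.991, 76.368, 0.0084]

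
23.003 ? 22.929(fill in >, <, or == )>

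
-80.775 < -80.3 True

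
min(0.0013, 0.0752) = 0.0013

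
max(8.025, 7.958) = 8.025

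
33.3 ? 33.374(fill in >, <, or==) <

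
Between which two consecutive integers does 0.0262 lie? 0 and 1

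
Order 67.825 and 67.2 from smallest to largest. 67.2, 67.825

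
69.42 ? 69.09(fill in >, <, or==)>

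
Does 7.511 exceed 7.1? Yes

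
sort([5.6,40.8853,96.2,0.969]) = [0.969,5.6,40.8853,96.2]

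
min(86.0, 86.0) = 86.0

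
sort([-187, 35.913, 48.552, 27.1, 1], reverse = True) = [48.552, 35.913, 27.1, 1, -187]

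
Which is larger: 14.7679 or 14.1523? 14.7679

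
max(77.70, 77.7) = 77.7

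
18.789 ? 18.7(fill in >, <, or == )>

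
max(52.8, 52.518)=52.8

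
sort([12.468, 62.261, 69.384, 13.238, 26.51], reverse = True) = [69.384, 62.261, 26.51, 13.238, 12.468]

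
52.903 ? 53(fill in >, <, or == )<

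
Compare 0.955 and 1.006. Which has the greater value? 1.006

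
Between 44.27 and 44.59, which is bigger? 44.59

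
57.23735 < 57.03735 False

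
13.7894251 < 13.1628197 False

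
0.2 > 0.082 True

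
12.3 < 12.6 True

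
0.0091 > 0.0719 False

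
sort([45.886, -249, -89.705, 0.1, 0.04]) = [-249, -89.705, 0.04, 0.1, 45.886]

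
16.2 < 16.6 True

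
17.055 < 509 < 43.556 False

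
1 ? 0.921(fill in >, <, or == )>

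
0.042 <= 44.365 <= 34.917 False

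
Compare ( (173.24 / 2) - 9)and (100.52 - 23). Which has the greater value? ( (173.24 / 2) - 9)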